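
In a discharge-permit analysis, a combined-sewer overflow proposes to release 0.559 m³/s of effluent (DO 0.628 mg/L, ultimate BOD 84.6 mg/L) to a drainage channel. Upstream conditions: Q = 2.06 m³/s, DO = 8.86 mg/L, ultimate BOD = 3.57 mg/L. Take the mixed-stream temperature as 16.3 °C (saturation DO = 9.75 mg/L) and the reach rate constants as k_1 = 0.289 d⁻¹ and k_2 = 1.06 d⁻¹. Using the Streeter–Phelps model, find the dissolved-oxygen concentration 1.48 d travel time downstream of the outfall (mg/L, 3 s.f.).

Mixed DO = (2.06×8.86 + 0.559×0.628)/(2.06+0.559) = 18.60/2.619 = 7.103 mg/L.
Mixed L₀ = (2.06×3.57 + 0.559×84.6)/(2.619) = 54.65/2.619 = 20.87 mg/L.
Initial deficit D₀ = C_s − DO₀ = 9.75 − 7.103 = 2.647 mg/L.
D(1.48) = [0.289×20.87/(1.06−0.289)](e^(−0.289×1.48) − e^(−1.06×1.48)) + 2.647 e^(−1.06×1.48)
= 7.821 × (0.6520 − 0.2083) + 2.647 × 0.2083 = 4.022 mg/L.
DO = 9.75 − 4.022 = 5.728 mg/L.

DO ≈ 5.73 mg/L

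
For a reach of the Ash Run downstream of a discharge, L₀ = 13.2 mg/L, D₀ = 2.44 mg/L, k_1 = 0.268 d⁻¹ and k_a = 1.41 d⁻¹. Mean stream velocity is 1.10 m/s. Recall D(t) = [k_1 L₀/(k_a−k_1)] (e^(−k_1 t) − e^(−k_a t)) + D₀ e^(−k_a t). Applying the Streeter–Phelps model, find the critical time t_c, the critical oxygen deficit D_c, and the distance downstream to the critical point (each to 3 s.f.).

At the critical point dD/dt = 0, so k_1 L₀ e^(−k_1 t) = k_a D. Substituting D(t) from the Streeter–Phelps equation and solving for t gives
t_c = ln[(k_a/k_1)(1 − D₀(k_a−k_1)/(k_1 L₀))] / (k_a−k_1).
Here k_a−k_1 = 1.142 d⁻¹ and 1 − D₀(k_a−k_1)/(k_1 L₀) = 1 − 2.44×1.142/(0.268×13.2) = 0.2123, so
t_c = ln(5.261 × 0.2123) / 1.142 = 0.1107 / 1.142 = 0.09695 d.
L(t_c) = L₀ e^(−k_1 t_c) = 13.2 × 0.9744 = 12.86 mg/L, and at the critical point k_a D_c = k_1 L, so D_c = (0.268/1.41) × 12.86 = 2.445 mg/L.
x_c = v t_c = 1.10 m/s × 0.09695 d × 86400 s/d = 9214 m ≈ 9.21 km.

t_c ≈ 0.0970 d; D_c ≈ 2.44 mg/L; x_c ≈ 9.21 km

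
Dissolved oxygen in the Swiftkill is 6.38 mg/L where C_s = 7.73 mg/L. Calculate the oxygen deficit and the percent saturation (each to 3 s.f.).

D = C_s − C = 7.73 − 6.38 = 1.35 mg/L.
% saturation = 6.38/7.73 × 100 = 82.5 %.

D ≈ 1.35 mg/L; 82.5 % saturation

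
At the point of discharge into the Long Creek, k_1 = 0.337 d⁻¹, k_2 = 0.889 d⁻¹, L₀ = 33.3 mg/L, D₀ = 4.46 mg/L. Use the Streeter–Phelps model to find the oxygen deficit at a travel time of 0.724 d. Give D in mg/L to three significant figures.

D ≈ 7.59 mg/L

k_1 L₀/(k_2−k_1) = 0.337×33.3/(0.889−0.337) = 11.22/0.5520 = 20.33 mg/L.
e^(−k_1 t) = e^(−0.337×0.7240) = 0.7835; e^(−k_2 t) = e^(−0.889×0.7240) = 0.5254.
D = 20.33 × (0.7835 − 0.5254) + 4.46 × 0.5254 = 5.248 + 2.343 = 7.591 mg/L.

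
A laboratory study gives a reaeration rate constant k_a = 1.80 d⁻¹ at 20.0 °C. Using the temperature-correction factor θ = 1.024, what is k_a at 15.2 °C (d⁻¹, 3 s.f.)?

k_a ≈ 1.61 d⁻¹

k_a(T₂) = k_a(T₁) · θ^(T₂−T₁) = 1.80 × 1.024^(15.2−20.0)
= 1.80 × 1.024^-4.80 = 1.80 × 0.8924 = 1.606 d⁻¹.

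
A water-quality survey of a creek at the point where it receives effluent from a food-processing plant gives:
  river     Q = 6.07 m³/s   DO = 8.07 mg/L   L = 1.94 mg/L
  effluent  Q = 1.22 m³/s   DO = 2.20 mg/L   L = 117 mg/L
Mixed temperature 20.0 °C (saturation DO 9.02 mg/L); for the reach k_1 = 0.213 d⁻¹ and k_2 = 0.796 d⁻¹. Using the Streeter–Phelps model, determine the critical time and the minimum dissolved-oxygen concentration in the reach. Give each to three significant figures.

t_c ≈ 1.77 d; minimum DO ≈ 5.13 mg/L

Mixed DO = (6.07×8.07 + 1.22×2.20)/(6.07+1.22) = 51.67/7.290 = 7.088 mg/L.
Mixed L₀ = (6.07×1.94 + 1.22×117)/(7.290) = 154.5/7.290 = 21.20 mg/L.
Initial deficit D₀ = C_s − DO₀ = 9.02 − 7.088 = 1.932 mg/L.
t_c = (1/0.5830) ln[(0.796/0.213)(1 − 1.932×0.5830/(0.213×21.20))] = 1.715 × ln(2.805) = 1.769 d.
D_c = (0.213/0.796) × 21.20 × e^(−0.213×1.769) = 0.2676 × 21.20 × 0.6861 = 3.891 mg/L.
Minimum DO = 9.02 − 3.891 = 5.129 mg/L.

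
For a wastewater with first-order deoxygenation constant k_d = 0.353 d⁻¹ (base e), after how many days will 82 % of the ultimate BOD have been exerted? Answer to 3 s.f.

t ≈ 4.86 d

y/L₀ = 1 − e^(−k_d t) = 0.82 ⇒ e^(−k_d t) = 0.180
t = −ln(0.180) / 0.353 = 1.715 / 0.353 = 4.858 d.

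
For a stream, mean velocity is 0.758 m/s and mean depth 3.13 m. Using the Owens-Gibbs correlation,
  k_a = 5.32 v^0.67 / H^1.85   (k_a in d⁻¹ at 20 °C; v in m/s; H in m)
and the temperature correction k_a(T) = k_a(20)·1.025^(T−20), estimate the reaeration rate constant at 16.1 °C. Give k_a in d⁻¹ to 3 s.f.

k_a(20) = 5.32 × 0.758^0.67 / 3.13^1.85 = 5.32 × 0.8306 / 8.256 = 0.5352 d⁻¹.
k_a(16.1) = 0.5352 × 1.025^(16.1−20) = 0.5352 × 0.9082 = 0.4861 d⁻¹.

k_a ≈ 0.486 d⁻¹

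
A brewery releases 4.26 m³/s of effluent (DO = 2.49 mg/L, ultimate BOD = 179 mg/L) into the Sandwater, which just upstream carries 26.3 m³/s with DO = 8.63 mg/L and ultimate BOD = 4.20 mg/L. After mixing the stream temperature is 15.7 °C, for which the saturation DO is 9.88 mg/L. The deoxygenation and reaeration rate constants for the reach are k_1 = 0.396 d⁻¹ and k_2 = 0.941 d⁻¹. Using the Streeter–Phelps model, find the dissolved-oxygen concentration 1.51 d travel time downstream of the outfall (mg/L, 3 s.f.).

DO ≈ 2.97 mg/L

Mixed DO = (26.3×8.63 + 4.26×2.49)/(26.3+4.26) = 237.6/30.56 = 7.774 mg/L.
Mixed L₀ = (26.3×4.20 + 4.26×179)/(30.56) = 873.0/30.56 = 28.57 mg/L.
Initial deficit D₀ = C_s − DO₀ = 9.88 − 7.774 = 2.106 mg/L.
D(1.51) = [0.396×28.57/(0.941−0.396)](e^(−0.396×1.51) − e^(−0.941×1.51)) + 2.106 e^(−0.941×1.51)
= 20.76 × (0.5499 − 0.2415) + 2.106 × 0.2415 = 6.911 mg/L.
DO = 9.88 − 6.911 = 2.969 mg/L.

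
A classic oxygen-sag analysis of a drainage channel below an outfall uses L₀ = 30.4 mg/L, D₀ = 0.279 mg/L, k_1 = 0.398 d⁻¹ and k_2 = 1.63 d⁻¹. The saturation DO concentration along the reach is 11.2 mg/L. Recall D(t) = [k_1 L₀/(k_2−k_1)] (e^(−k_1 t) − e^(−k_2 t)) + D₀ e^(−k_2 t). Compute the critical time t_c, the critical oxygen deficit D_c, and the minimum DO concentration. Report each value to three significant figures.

t_c ≈ 1.12 d; D_c ≈ 4.75 mg/L; min DO ≈ 6.45 mg/L

At the critical point dD/dt = 0, so k_1 L₀ e^(−k_1 t) = k_2 D. Substituting D(t) from the Streeter–Phelps equation and solving for t gives
t_c = ln[(k_2/k_1)(1 − D₀(k_2−k_1)/(k_1 L₀))] / (k_2−k_1).
Here k_2−k_1 = 1.232 d⁻¹ and 1 − D₀(k_2−k_1)/(k_1 L₀) = 1 − 0.279×1.232/(0.398×30.4) = 0.9716, so
t_c = ln(4.095 × 0.9716) / 1.232 = 1.381 / 1.232 = 1.121 d.
L(t_c) = L₀ e^(−k_1 t_c) = 30.4 × 0.6401 = 19.46 mg/L, and at the critical point k_2 D_c = k_1 L, so D_c = (0.398/1.63) × 19.46 = 4.751 mg/L.
Minimum DO = C_s − D_c = 11.2 − 4.751 = 6.449 mg/L.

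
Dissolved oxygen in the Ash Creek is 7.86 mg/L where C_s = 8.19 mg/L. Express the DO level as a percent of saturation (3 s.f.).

96.0 % saturation

% saturation = C/C_s × 100 = 7.86/8.19 × 100 = 96.0 %.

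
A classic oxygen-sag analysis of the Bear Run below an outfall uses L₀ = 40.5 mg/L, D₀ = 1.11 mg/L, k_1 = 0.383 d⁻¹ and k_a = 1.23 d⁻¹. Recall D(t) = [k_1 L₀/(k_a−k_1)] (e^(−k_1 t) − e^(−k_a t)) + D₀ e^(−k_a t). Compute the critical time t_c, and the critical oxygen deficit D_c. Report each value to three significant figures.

t_c ≈ 1.30 d; D_c ≈ 7.65 mg/L

With k_a/k_1 = 3.211 and 1 − D₀(k_a−k_1)/(k_1 L₀) = 0.9394,
t_c = ln(3.211 × 0.9394) / (1.23 − 0.383) = ln(3.017) / 0.8470 = 1.104/0.8470 = 1.304 d.
D_c = (k_1/k_a) L₀ e^(−k_1 t_c) = (0.383/1.23) × 40.5 × e^(−0.383×1.304) = 0.3114 × 40.5 × 0.6070 = 7.654 mg/L.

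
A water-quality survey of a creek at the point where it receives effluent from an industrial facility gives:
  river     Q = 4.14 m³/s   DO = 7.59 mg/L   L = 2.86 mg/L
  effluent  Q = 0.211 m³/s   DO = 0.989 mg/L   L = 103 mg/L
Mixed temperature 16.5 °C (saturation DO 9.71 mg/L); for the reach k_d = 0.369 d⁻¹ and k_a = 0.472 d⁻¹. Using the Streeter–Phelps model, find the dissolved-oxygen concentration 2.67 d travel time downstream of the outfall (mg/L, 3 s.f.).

DO ≈ 6.54 mg/L

Mixed DO = (4.14×7.59 + 0.211×0.989)/(4.14+0.211) = 31.63/4.351 = 7.270 mg/L.
Mixed L₀ = (4.14×2.86 + 0.211×103)/(4.351) = 33.57/4.351 = 7.716 mg/L.
Initial deficit D₀ = C_s − DO₀ = 9.71 − 7.270 = 2.440 mg/L.
D(2.67) = [0.369×7.716/(0.472−0.369)](e^(−0.369×2.67) − e^(−0.472×2.67)) + 2.440 e^(−0.472×2.67)
= 27.64 × (0.3734 − 0.2836) + 2.440 × 0.2836 = 3.173 mg/L.
DO = 9.71 − 3.173 = 6.537 mg/L.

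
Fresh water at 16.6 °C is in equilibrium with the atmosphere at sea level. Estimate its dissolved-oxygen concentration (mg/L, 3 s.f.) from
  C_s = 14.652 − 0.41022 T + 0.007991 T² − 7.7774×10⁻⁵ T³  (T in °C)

C_s ≈ 9.69 mg/L

C_s = 14.652 − 0.41022×16.6 + 0.007991×16.6² − 7.7774×10⁻⁵×16.6³ = 9.689 mg/L.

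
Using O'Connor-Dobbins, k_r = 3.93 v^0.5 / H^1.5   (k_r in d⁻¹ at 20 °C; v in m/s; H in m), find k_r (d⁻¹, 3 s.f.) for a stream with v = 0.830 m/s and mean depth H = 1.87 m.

k_r = 3.93 × 0.830^0.5 / 1.87^1.5 = 3.93 × 0.9110 / 2.557 = 1.400 d⁻¹.

k_r ≈ 1.40 d⁻¹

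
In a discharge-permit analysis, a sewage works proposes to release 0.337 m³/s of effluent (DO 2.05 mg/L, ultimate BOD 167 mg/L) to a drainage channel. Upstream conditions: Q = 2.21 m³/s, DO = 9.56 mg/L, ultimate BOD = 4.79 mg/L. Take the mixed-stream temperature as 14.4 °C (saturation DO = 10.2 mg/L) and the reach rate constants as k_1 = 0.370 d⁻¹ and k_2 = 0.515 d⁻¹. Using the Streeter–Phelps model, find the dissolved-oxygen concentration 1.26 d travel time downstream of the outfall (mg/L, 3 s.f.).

Mixed DO = (2.21×9.56 + 0.337×2.05)/(2.21+0.337) = 21.82/2.547 = 8.566 mg/L.
Mixed L₀ = (2.21×4.79 + 0.337×167)/(2.547) = 66.86/2.547 = 26.25 mg/L.
Initial deficit D₀ = C_s − DO₀ = 10.2 − 8.566 = 1.634 mg/L.
D(1.26) = [0.370×26.25/(0.515−0.370)](e^(−0.370×1.26) − e^(−0.515×1.26)) + 1.634 e^(−0.515×1.26)
= 66.99 × (0.6274 − 0.5226) + 1.634 × 0.5226 = 7.872 mg/L.
DO = 10.2 − 7.872 = 2.328 mg/L.

DO ≈ 2.33 mg/L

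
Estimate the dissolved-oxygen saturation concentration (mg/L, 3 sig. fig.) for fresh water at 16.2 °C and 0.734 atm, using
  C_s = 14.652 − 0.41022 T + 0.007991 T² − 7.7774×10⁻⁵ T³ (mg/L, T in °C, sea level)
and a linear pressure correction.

C_s ≈ 7.17 mg/L

At sea level: C_s = 14.652 − 0.41022×16.2 + 0.007991×16.2² − 7.7774×10⁻⁵×16.2³ = 9.773 mg/L.
Pressure correction: C_s' = 9.773 × 0.734 = 7.173 mg/L.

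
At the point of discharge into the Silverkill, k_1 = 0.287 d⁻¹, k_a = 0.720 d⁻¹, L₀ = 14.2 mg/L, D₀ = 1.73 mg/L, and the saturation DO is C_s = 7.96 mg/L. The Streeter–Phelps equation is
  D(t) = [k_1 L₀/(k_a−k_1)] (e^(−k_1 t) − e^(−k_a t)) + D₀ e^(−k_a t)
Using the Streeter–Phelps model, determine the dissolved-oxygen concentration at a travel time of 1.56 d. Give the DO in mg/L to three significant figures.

k_1 L₀/(k_a−k_1) = 0.287×14.2/(0.720−0.287) = 4.075/0.4330 = 9.412 mg/L.
e^(−k_1 t) = e^(−0.287×1.560) = 0.6391; e^(−k_a t) = e^(−0.720×1.560) = 0.3252.
D = 9.412 × (0.6391 − 0.3252) + 1.73 × 0.3252 = 2.954 + 0.5627 = 3.517 mg/L.
DO = C_s − D = 7.96 − 3.517 = 4.443 mg/L.

DO ≈ 4.44 mg/L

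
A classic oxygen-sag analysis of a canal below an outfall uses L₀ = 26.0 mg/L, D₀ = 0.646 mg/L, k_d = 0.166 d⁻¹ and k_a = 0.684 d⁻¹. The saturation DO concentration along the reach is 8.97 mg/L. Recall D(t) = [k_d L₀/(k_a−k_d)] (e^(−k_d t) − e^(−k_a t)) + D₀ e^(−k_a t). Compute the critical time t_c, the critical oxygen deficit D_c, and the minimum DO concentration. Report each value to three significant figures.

t_c ≈ 2.58 d; D_c ≈ 4.11 mg/L; min DO ≈ 4.86 mg/L

At the critical point dD/dt = 0, so k_d L₀ e^(−k_d t) = k_a D. Substituting D(t) from the Streeter–Phelps equation and solving for t gives
t_c = ln[(k_a/k_d)(1 − D₀(k_a−k_d)/(k_d L₀))] / (k_a−k_d).
Here k_a−k_d = 0.5180 d⁻¹ and 1 − D₀(k_a−k_d)/(k_d L₀) = 1 − 0.646×0.5180/(0.166×26.0) = 0.9225, so
t_c = ln(4.120 × 0.9225) / 0.5180 = 1.335 / 0.5180 = 2.578 d.
D_c = (k_d/k_a) L₀ e^(−k_d t_c) = (0.166/0.684) × 26.0 × e^(−0.166×2.578) = 0.2427 × 26.0 × 0.6519 = 4.113 mg/L.
Minimum DO = C_s − D_c = 8.97 − 4.113 = 4.857 mg/L.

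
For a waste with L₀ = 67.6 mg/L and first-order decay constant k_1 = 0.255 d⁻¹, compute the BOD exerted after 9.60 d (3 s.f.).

y ≈ 61.8 mg/L

y_t = L₀(1 − e^(−k_1 t)) = 67.6 × (1 − e^(−0.255×9.60))
= 67.6 × (1 − 0.08647) = 67.6 × 0.9135 = 61.75 mg/L.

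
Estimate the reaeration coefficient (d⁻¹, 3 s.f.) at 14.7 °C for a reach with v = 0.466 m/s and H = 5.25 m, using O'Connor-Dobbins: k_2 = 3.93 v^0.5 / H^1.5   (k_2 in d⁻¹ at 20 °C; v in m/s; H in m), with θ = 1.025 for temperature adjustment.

k_2(20) = 3.93 × 0.466^0.5 / 5.25^1.5 = 3.93 × 0.6826 / 12.03 = 0.2230 d⁻¹.
k_2(14.7) = 0.2230 × 1.025^(14.7−20) = 0.2230 × 0.8773 = 0.1957 d⁻¹.

k_2 ≈ 0.196 d⁻¹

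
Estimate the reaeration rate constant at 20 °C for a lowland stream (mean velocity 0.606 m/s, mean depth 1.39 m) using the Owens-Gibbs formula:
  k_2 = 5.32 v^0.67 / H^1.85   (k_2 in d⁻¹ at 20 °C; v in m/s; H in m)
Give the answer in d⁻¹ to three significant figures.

k_2 = 5.32 × 0.606^0.67 / 1.39^1.85 = 5.32 × 0.7149 / 1.839 = 2.068 d⁻¹.

k_2 ≈ 2.07 d⁻¹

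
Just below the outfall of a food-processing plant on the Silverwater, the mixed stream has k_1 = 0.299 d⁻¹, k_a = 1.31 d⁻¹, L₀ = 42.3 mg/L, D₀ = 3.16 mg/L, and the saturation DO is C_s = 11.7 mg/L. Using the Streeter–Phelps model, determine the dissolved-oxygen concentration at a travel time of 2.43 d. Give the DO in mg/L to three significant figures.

k_1 L₀/(k_a−k_1) = 0.299×42.3/(1.31−0.299) = 12.65/1.011 = 12.51 mg/L.
e^(−k_1 t) = e^(−0.299×2.430) = 0.4836; e^(−k_a t) = e^(−1.31×2.430) = 0.04145.
D = 12.51 × (0.4836 − 0.04145) + 3.16 × 0.04145 = 5.531 + 0.1310 = 5.662 mg/L.
DO = C_s − D = 11.7 − 5.662 = 6.038 mg/L.

DO ≈ 6.04 mg/L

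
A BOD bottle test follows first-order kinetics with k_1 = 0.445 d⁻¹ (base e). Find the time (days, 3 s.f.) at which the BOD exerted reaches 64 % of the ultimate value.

t ≈ 2.30 d

y/L₀ = 1 − e^(−k_1 t) = 0.64 ⇒ e^(−k_1 t) = 0.360
t = −ln(0.360) / 0.445 = 1.022 / 0.445 = 2.296 d.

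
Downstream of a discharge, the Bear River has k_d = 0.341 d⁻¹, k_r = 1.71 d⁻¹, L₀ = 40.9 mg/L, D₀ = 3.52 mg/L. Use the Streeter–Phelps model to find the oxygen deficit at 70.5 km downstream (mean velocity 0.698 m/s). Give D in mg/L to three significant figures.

Travel time t = x/v = 70.5 km / (0.698 m/s) = 70500 m / 0.698 m/s = 101000 s = 1.169 d.
k_d L₀/(k_r−k_d) = 0.341×40.9/(1.71−0.341) = 13.95/1.369 = 10.19 mg/L.
e^(−k_d t) = e^(−0.341×1.169) = 0.6712; e^(−k_r t) = e^(−1.71×1.169) = 0.1355.
D = 10.19 × (0.6712 − 0.1355) + 3.52 × 0.1355 = 5.458 + 0.4768 = 5.935 mg/L.

D ≈ 5.94 mg/L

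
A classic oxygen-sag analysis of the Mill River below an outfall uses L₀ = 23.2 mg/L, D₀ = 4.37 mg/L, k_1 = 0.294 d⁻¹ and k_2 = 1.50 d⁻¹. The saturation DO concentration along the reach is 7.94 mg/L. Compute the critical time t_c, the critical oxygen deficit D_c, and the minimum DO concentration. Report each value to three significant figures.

With k_2/k_1 = 5.102 and 1 − D₀(k_2−k_1)/(k_1 L₀) = 0.2273,
t_c = ln(5.102 × 0.2273) / (1.50 − 0.294) = ln(1.160) / 1.206 = 0.1483/1.206 = 0.1230 d.
L(t_c) = L₀ e^(−k_1 t_c) = 23.2 × 0.9645 = 22.38 mg/L, and at the critical point k_2 D_c = k_1 L, so D_c = (0.294/1.50) × 22.38 = 4.386 mg/L.
Minimum DO = C_s − D_c = 7.94 − 4.386 = 3.554 mg/L.

t_c ≈ 0.123 d; D_c ≈ 4.39 mg/L; min DO ≈ 3.55 mg/L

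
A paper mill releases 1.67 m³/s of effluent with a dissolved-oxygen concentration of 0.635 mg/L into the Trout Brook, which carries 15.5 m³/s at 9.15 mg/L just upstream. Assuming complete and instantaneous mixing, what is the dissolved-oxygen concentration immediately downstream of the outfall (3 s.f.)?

8.32 mg/L

Flow-weighted mixing: C = (Q_r C_r + Q_w C_w)/(Q_r + Q_w)
= (15.5×9.15 + 1.67×0.635)/(15.5 + 1.67) = 142.9/17.17 = 8.322 mg/L.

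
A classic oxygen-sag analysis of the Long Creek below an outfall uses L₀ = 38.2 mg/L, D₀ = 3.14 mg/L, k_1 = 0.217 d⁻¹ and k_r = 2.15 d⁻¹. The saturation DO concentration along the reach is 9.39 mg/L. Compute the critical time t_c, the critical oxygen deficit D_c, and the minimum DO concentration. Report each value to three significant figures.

t_c = [1/(k_r−k_1)] ln[(k_r/k_1)(1 − D₀(k_r−k_1)/(k_1 L₀))]
= [1/(2.15−0.217)] ln[(2.15/0.217)(1 − 3.14×1.933/(0.217×38.2))]
= (1/1.933) ln[9.908 × 0.2678] = 0.5173 × ln(2.653) = 0.5173 × 0.9758 = 0.5048 d.
L(t_c) = L₀ e^(−k_1 t_c) = 38.2 × 0.8962 = 34.24 mg/L, and at the critical point k_r D_c = k_1 L, so D_c = (0.217/2.15) × 34.24 = 3.456 mg/L.
Minimum DO = C_s − D_c = 9.39 − 3.456 = 5.934 mg/L.

t_c ≈ 0.505 d; D_c ≈ 3.46 mg/L; min DO ≈ 5.93 mg/L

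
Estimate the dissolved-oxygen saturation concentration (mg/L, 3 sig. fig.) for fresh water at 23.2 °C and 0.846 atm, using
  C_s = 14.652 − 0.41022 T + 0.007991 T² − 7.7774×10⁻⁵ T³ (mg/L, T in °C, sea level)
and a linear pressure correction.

At sea level: C_s = 14.652 − 0.41022×23.2 + 0.007991×23.2² − 7.7774×10⁻⁵×23.2³ = 8.465 mg/L.
Pressure correction: C_s' = 8.465 × 0.846 = 7.161 mg/L.

C_s ≈ 7.16 mg/L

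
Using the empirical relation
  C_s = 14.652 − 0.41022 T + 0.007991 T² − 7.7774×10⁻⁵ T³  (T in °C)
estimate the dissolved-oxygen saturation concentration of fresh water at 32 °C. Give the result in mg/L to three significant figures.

C_s ≈ 7.16 mg/L

C_s = 14.652 − 0.41022×32 + 0.007991×32² − 7.7774×10⁻⁵×32³ = 7.159 mg/L.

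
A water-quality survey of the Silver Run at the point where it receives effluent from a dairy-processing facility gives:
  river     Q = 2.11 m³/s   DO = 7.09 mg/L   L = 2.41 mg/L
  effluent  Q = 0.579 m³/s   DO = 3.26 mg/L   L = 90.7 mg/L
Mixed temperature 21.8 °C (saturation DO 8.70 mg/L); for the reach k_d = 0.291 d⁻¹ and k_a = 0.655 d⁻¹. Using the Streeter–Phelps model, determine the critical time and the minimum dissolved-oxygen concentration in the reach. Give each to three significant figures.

t_c ≈ 1.81 d; minimum DO ≈ 3.08 mg/L

Mixed DO = (2.11×7.09 + 0.579×3.26)/(2.11+0.579) = 16.85/2.689 = 6.265 mg/L.
Mixed L₀ = (2.11×2.41 + 0.579×90.7)/(2.689) = 57.60/2.689 = 21.42 mg/L.
Initial deficit D₀ = C_s − DO₀ = 8.70 − 6.265 = 2.435 mg/L.
t_c = (1/0.3640) ln[(0.655/0.291)(1 − 2.435×0.3640/(0.291×21.42))] = 2.747 × ln(1.931) = 1.808 d.
D_c = (0.291/0.655) × 21.42 × e^(−0.291×1.808) = 0.4443 × 21.42 × 0.5910 = 5.624 mg/L.
Minimum DO = 8.70 − 5.624 = 3.076 mg/L.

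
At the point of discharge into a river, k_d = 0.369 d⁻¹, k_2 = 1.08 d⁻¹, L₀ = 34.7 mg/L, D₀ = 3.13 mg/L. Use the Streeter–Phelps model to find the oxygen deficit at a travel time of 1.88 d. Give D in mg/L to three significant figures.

k_d L₀/(k_2−k_d) = 0.369×34.7/(1.08−0.369) = 12.80/0.7110 = 18.01 mg/L.
e^(−k_d t) = e^(−0.369×1.880) = 0.4997; e^(−k_2 t) = e^(−1.08×1.880) = 0.1313.
D = 18.01 × (0.4997 − 0.1313) + 3.13 × 0.1313 = 6.635 + 0.4109 = 7.046 mg/L.

D ≈ 7.05 mg/L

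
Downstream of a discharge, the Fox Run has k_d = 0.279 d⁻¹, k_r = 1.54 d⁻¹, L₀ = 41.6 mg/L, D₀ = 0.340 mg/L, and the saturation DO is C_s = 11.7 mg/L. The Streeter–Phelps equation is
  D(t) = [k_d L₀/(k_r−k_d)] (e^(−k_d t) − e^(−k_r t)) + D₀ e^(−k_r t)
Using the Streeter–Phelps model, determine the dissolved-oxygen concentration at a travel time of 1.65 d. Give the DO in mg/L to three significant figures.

DO ≈ 6.59 mg/L

k_d L₀/(k_r−k_d) = 0.279×41.6/(1.54−0.279) = 11.61/1.261 = 9.204 mg/L.
e^(−k_d t) = e^(−0.279×1.650) = 0.6311; e^(−k_r t) = e^(−1.54×1.650) = 0.07879.
D = 9.204 × (0.6311 − 0.07879) + 0.340 × 0.07879 = 5.083 + 0.02679 = 5.110 mg/L.
DO = C_s − D = 11.7 − 5.110 = 6.590 mg/L.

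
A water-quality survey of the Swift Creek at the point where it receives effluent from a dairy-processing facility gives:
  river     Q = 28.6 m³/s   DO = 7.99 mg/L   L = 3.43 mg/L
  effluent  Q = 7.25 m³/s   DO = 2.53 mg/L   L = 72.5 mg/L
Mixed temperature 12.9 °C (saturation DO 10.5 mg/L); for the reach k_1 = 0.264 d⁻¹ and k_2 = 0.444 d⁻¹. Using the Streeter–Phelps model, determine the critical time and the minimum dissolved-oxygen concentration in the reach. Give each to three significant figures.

t_c ≈ 2.04 d; minimum DO ≈ 4.46 mg/L

Mixed DO = (28.6×7.99 + 7.25×2.53)/(28.6+7.25) = 246.9/35.85 = 6.886 mg/L.
Mixed L₀ = (28.6×3.43 + 7.25×72.5)/(35.85) = 623.7/35.85 = 17.40 mg/L.
Initial deficit D₀ = C_s − DO₀ = 10.5 − 6.886 = 3.614 mg/L.
t_c = (1/0.1800) ln[(0.444/0.264)(1 − 3.614×0.1800/(0.264×17.40))] = 5.556 × ln(1.444) = 2.040 d.
D_c = (0.264/0.444) × 17.40 × e^(−0.264×2.040) = 0.5946 × 17.40 × 0.5836 = 6.038 mg/L.
Minimum DO = 10.5 − 6.038 = 4.462 mg/L.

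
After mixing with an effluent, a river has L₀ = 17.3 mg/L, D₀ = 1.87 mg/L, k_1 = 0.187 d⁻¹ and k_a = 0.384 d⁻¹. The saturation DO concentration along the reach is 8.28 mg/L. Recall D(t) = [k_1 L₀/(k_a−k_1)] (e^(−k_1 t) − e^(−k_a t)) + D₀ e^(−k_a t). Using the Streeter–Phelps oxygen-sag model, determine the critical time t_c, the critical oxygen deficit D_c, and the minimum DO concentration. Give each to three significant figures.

t_c ≈ 3.04 d; D_c ≈ 4.77 mg/L; min DO ≈ 3.51 mg/L

With k_a/k_1 = 2.053 and 1 − D₀(k_a−k_1)/(k_1 L₀) = 0.8861,
t_c = ln(2.053 × 0.8861) / (0.384 − 0.187) = ln(1.820) / 0.1970 = 0.5986/0.1970 = 3.039 d.
L(t_c) = L₀ e^(−k_1 t_c) = 17.3 × 0.5665 = 9.801 mg/L, and at the critical point k_a D_c = k_1 L, so D_c = (0.187/0.384) × 9.801 = 4.773 mg/L.
Minimum DO = C_s − D_c = 8.28 − 4.773 = 3.507 mg/L.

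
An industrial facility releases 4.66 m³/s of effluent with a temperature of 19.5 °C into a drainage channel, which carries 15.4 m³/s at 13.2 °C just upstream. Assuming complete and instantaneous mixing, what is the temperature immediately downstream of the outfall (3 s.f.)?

Flow-weighted mixing: C = (Q_r C_r + Q_w C_w)/(Q_r + Q_w)
= (15.4×13.2 + 4.66×19.5)/(15.4 + 4.66) = 294.1/20.06 = 14.66 °C.

14.7 °C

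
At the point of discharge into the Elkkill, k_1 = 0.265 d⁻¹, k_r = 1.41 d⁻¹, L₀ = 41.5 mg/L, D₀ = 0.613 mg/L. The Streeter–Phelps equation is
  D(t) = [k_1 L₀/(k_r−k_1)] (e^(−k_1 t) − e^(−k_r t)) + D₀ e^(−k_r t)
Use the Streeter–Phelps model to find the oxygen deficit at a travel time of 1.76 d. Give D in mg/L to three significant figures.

D ≈ 5.27 mg/L

k_1 L₀/(k_r−k_1) = 0.265×41.5/(1.41−0.265) = 11.00/1.145 = 9.605 mg/L.
e^(−k_1 t) = e^(−0.265×1.760) = 0.6273; e^(−k_r t) = e^(−1.41×1.760) = 0.08361.
D = 9.605 × (0.6273 − 0.08361) + 0.613 × 0.08361 = 5.222 + 0.05125 = 5.273 mg/L.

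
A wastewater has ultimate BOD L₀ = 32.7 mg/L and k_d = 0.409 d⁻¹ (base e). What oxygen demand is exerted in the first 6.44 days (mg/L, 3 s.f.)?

y ≈ 30.4 mg/L

y_t = L₀(1 − e^(−k_d t)) = 32.7 × (1 − e^(−0.409×6.44))
= 32.7 × (1 − 0.07179) = 32.7 × 0.9282 = 30.35 mg/L.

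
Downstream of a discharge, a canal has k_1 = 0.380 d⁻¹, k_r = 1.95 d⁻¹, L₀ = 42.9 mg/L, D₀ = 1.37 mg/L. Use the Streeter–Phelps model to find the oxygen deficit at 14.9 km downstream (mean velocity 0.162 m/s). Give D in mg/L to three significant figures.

Travel time t = x/v = 14.9 km / (0.162 m/s) = 14900 m / 0.162 m/s = 91980 s = 1.065 d.
k_1 L₀/(k_r−k_1) = 0.380×42.9/(1.95−0.380) = 16.30/1.570 = 10.38 mg/L.
e^(−k_1 t) = e^(−0.380×1.065) = 0.6673; e^(−k_r t) = e^(−1.95×1.065) = 0.1255.
D = 10.38 × (0.6673 − 0.1255) + 1.37 × 0.1255 = 5.626 + 0.1719 = 5.798 mg/L.

D ≈ 5.80 mg/L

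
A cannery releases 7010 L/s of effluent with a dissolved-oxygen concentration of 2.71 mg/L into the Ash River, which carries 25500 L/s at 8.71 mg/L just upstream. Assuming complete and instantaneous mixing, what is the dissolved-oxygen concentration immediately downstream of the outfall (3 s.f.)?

Flow-weighted mixing: C = (Q_r C_r + Q_w C_w)/(Q_r + Q_w)
= (25500×8.71 + 7010×2.71)/(25500 + 7010) = 241100/32510 = 7.416 mg/L.

7.42 mg/L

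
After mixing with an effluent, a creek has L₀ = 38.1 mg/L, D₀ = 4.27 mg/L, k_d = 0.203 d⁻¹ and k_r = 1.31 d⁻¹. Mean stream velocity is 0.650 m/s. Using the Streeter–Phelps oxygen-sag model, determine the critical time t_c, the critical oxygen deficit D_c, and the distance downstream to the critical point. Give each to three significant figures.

t_c = [1/(k_r−k_d)] ln[(k_r/k_d)(1 − D₀(k_r−k_d)/(k_d L₀))]
= [1/(1.31−0.203)] ln[(1.31/0.203)(1 − 4.27×1.107/(0.203×38.1))]
= (1/1.107) ln[6.453 × 0.3888] = 0.9033 × ln(2.509) = 0.9033 × 0.9200 = 0.8311 d.
L(t_c) = L₀ e^(−k_d t_c) = 38.1 × 0.8448 = 32.19 mg/L, and at the critical point k_r D_c = k_d L, so D_c = (0.203/1.31) × 32.19 = 4.987 mg/L.
x_c = v t_c = 0.650 m/s × 0.8311 d × 86400 s/d = 46670 m ≈ 46.7 km.

t_c ≈ 0.831 d; D_c ≈ 4.99 mg/L; x_c ≈ 46.7 km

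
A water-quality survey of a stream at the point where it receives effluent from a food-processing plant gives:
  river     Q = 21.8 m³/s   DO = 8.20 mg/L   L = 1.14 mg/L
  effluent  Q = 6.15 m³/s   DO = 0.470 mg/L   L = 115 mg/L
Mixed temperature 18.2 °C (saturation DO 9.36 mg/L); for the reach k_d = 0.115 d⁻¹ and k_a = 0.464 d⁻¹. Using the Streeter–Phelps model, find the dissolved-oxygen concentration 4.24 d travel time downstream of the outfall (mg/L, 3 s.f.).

Mixed DO = (21.8×8.20 + 6.15×0.470)/(21.8+6.15) = 181.7/27.95 = 6.499 mg/L.
Mixed L₀ = (21.8×1.14 + 6.15×115)/(27.95) = 732.1/27.95 = 26.19 mg/L.
Initial deficit D₀ = C_s − DO₀ = 9.36 − 6.499 = 2.861 mg/L.
D(4.24) = [0.115×26.19/(0.464−0.115)](e^(−0.115×4.24) − e^(−0.464×4.24)) + 2.861 e^(−0.464×4.24)
= 8.631 × (0.6141 − 0.1398) + 2.861 × 0.1398 = 4.493 mg/L.
DO = 9.36 − 4.493 = 4.867 mg/L.

DO ≈ 4.87 mg/L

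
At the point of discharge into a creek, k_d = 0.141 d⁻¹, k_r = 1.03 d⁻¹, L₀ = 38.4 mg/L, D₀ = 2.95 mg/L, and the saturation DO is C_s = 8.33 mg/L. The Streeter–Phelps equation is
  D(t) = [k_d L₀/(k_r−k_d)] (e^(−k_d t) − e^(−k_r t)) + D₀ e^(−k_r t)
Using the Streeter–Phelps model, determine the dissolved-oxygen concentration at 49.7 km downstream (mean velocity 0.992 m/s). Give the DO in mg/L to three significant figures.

DO ≈ 4.45 mg/L

Travel time t = x/v = 49.7 km / (0.992 m/s) = 49700 m / 0.992 m/s = 50100 s = 0.5799 d.
k_d L₀/(k_r−k_d) = 0.141×38.4/(1.03−0.141) = 5.414/0.8890 = 6.090 mg/L.
e^(−k_d t) = e^(−0.141×0.5799) = 0.9215; e^(−k_r t) = e^(−1.03×0.5799) = 0.5503.
D = 6.090 × (0.9215 − 0.5503) + 2.95 × 0.5503 = 2.261 + 1.623 = 3.884 mg/L.
DO = C_s − D = 8.33 − 3.884 = 4.446 mg/L.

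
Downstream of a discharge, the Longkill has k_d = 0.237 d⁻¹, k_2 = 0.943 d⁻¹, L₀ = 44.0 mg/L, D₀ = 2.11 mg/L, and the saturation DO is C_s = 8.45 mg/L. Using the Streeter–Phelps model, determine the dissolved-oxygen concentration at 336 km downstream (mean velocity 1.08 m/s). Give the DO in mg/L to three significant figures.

Travel time t = x/v = 336 km / (1.08 m/s) = 336000 m / 1.08 m/s = 311100 s = 3.601 d.
k_d L₀/(k_2−k_d) = 0.237×44.0/(0.943−0.237) = 10.43/0.7060 = 14.77 mg/L.
e^(−k_d t) = e^(−0.237×3.601) = 0.4260; e^(−k_2 t) = e^(−0.943×3.601) = 0.03352.
D = 14.77 × (0.4260 − 0.03352) + 2.11 × 0.03352 = 5.797 + 0.07073 = 5.867 mg/L.
DO = C_s − D = 8.45 − 5.867 = 2.583 mg/L.

DO ≈ 2.58 mg/L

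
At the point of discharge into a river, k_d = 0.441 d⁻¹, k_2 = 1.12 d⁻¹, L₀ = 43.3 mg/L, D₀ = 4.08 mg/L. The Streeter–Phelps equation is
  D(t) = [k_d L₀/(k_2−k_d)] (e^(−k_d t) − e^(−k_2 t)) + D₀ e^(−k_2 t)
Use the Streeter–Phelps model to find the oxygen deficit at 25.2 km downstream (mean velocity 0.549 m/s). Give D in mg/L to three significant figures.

Travel time t = x/v = 25.2 km / (0.549 m/s) = 25200 m / 0.549 m/s = 45900 s = 0.5313 d.
k_d L₀/(k_2−k_d) = 0.441×43.3/(1.12−0.441) = 19.10/0.6790 = 28.12 mg/L.
e^(−k_d t) = e^(−0.441×0.5313) = 0.7911; e^(−k_2 t) = e^(−1.12×0.5313) = 0.5516.
D = 28.12 × (0.7911 − 0.5516) + 4.08 × 0.5516 = 6.738 + 2.250 = 8.988 mg/L.

D ≈ 8.99 mg/L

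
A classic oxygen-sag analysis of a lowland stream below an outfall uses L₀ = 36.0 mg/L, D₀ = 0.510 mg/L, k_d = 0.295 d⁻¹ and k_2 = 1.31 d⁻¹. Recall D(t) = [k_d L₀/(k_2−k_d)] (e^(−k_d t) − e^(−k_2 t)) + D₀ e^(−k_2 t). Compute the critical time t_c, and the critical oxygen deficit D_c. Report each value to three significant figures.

t_c ≈ 1.42 d; D_c ≈ 5.33 mg/L

With k_2/k_d = 4.441 and 1 − D₀(k_2−k_d)/(k_d L₀) = 0.9513,
t_c = ln(4.441 × 0.9513) / (1.31 − 0.295) = ln(4.224) / 1.015 = 1.441/1.015 = 1.420 d.
L(t_c) = L₀ e^(−k_d t_c) = 36.0 × 0.6579 = 23.68 mg/L, and at the critical point k_2 D_c = k_d L, so D_c = (0.295/1.31) × 23.68 = 5.333 mg/L.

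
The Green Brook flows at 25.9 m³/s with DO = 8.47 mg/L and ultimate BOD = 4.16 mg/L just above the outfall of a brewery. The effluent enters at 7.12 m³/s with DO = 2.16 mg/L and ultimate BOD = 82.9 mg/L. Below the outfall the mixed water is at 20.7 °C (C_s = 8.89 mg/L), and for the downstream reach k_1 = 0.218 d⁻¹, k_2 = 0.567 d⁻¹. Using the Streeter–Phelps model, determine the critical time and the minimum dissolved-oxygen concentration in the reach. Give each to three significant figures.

Mixed DO = (25.9×8.47 + 7.12×2.16)/(25.9+7.12) = 234.8/33.02 = 7.109 mg/L.
Mixed L₀ = (25.9×4.16 + 7.12×82.9)/(33.02) = 698.0/33.02 = 21.14 mg/L.
Initial deficit D₀ = C_s − DO₀ = 8.89 − 7.109 = 1.781 mg/L.
t_c = (1/0.3490) ln[(0.567/0.218)(1 − 1.781×0.3490/(0.218×21.14))] = 2.865 × ln(2.250) = 2.324 d.
D_c = (0.218/0.567) × 21.14 × e^(−0.218×2.324) = 0.3845 × 21.14 × 0.6025 = 4.897 mg/L.
Minimum DO = 8.89 − 4.897 = 3.993 mg/L.

t_c ≈ 2.32 d; minimum DO ≈ 3.99 mg/L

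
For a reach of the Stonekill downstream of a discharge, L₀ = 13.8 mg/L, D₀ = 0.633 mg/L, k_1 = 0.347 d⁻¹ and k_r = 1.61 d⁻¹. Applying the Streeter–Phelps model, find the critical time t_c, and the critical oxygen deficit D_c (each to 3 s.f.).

t_c ≈ 1.07 d; D_c ≈ 2.05 mg/L

With k_r/k_1 = 4.640 and 1 − D₀(k_r−k_1)/(k_1 L₀) = 0.8330,
t_c = ln(4.640 × 0.8330) / (1.61 − 0.347) = ln(3.865) / 1.263 = 1.352/1.263 = 1.070 d.
D_c = (k_1/k_r) L₀ e^(−k_1 t_c) = (0.347/1.61) × 13.8 × e^(−0.347×1.070) = 0.2155 × 13.8 × 0.6897 = 2.051 mg/L.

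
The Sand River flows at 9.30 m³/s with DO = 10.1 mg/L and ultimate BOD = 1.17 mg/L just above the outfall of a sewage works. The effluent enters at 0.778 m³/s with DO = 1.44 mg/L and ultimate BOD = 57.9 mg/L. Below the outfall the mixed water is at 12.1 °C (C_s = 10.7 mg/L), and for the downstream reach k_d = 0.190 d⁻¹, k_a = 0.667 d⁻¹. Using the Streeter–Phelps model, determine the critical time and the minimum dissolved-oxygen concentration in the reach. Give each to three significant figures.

Mixed DO = (9.30×10.1 + 0.778×1.44)/(9.30+0.778) = 95.05/10.08 = 9.431 mg/L.
Mixed L₀ = (9.30×1.17 + 0.778×57.9)/(10.08) = 55.93/10.08 = 5.549 mg/L.
Initial deficit D₀ = C_s − DO₀ = 10.7 − 9.431 = 1.269 mg/L.
t_c = (1/0.4770) ln[(0.667/0.190)(1 − 1.269×0.4770/(0.190×5.549))] = 2.096 × ln(1.496) = 0.8443 d.
D_c = (0.190/0.667) × 5.549 × e^(−0.190×0.8443) = 0.2849 × 5.549 × 0.8518 = 1.347 mg/L.
Minimum DO = 10.7 − 1.347 = 9.353 mg/L.

t_c ≈ 0.844 d; minimum DO ≈ 9.35 mg/L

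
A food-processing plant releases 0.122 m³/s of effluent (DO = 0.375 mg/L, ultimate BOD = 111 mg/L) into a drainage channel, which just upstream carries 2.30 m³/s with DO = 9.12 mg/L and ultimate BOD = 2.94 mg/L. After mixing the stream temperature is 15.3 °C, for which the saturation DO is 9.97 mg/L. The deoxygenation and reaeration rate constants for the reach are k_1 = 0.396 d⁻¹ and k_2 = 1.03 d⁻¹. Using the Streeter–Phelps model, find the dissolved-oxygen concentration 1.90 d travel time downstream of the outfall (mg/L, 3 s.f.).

Mixed DO = (2.30×9.12 + 0.122×0.375)/(2.30+0.122) = 21.02/2.422 = 8.680 mg/L.
Mixed L₀ = (2.30×2.94 + 0.122×111)/(2.422) = 20.30/2.422 = 8.383 mg/L.
Initial deficit D₀ = C_s − DO₀ = 9.97 − 8.680 = 1.290 mg/L.
D(1.90) = [0.396×8.383/(1.03−0.396)](e^(−0.396×1.90) − e^(−1.03×1.90)) + 1.290 e^(−1.03×1.90)
= 5.236 × (0.4712 − 0.1413) + 1.290 × 0.1413 = 1.910 mg/L.
DO = 9.97 − 1.910 = 8.060 mg/L.

DO ≈ 8.06 mg/L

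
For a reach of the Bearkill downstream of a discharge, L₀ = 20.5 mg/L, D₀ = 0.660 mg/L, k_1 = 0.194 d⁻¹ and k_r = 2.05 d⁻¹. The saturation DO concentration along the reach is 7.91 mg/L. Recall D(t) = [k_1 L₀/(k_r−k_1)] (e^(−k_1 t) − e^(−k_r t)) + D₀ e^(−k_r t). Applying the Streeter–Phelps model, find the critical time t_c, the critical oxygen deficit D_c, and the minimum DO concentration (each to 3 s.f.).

t_c ≈ 1.07 d; D_c ≈ 1.58 mg/L; min DO ≈ 6.33 mg/L

t_c = [1/(k_r−k_1)] ln[(k_r/k_1)(1 − D₀(k_r−k_1)/(k_1 L₀))]
= [1/(2.05−0.194)] ln[(2.05/0.194)(1 − 0.660×1.856/(0.194×20.5))]
= (1/1.856) ln[10.57 × 0.6920] = 0.5388 × ln(7.312) = 0.5388 × 1.990 = 1.072 d.
L(t_c) = L₀ e^(−k_1 t_c) = 20.5 × 0.8122 = 16.65 mg/L, and at the critical point k_r D_c = k_1 L, so D_c = (0.194/2.05) × 16.65 = 1.576 mg/L.
Minimum DO = C_s − D_c = 7.91 − 1.576 = 6.334 mg/L.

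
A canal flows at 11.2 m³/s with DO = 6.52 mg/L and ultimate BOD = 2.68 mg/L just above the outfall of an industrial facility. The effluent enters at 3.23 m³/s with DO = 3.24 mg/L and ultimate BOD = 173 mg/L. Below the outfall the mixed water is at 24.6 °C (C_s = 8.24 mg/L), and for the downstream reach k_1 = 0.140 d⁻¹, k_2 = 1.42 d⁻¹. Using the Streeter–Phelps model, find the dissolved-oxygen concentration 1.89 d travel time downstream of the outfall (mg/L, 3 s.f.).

Mixed DO = (11.2×6.52 + 3.23×3.24)/(11.2+3.23) = 83.49/14.43 = 5.786 mg/L.
Mixed L₀ = (11.2×2.68 + 3.23×173)/(14.43) = 588.8/14.43 = 40.80 mg/L.
Initial deficit D₀ = C_s − DO₀ = 8.24 − 5.786 = 2.454 mg/L.
D(1.89) = [0.140×40.80/(1.42−0.140)](e^(−0.140×1.89) − e^(−1.42×1.89)) + 2.454 e^(−1.42×1.89)
= 4.463 × (0.7675 − 0.06830) + 2.454 × 0.06830 = 3.288 mg/L.
DO = 8.24 − 3.288 = 4.952 mg/L.

DO ≈ 4.95 mg/L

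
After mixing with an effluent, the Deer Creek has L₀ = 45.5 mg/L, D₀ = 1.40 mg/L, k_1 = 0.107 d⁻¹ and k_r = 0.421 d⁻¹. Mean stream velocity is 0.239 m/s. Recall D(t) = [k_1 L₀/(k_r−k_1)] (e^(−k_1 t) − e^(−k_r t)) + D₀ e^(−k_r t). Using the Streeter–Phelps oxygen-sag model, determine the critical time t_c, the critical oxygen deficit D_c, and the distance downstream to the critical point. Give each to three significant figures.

t_c ≈ 4.06 d; D_c ≈ 7.49 mg/L; x_c ≈ 83.9 km

With k_r/k_1 = 3.935 and 1 − D₀(k_r−k_1)/(k_1 L₀) = 0.9097,
t_c = ln(3.935 × 0.9097) / (0.421 − 0.107) = ln(3.579) / 0.3140 = 1.275/0.3140 = 4.061 d.
L(t_c) = L₀ e^(−k_1 t_c) = 45.5 × 0.6476 = 29.46 mg/L, and at the critical point k_r D_c = k_1 L, so D_c = (0.107/0.421) × 29.46 = 7.489 mg/L.
x_c = v t_c = 0.239 m/s × 4.061 d × 86400 s/d = 83860 m ≈ 83.9 km.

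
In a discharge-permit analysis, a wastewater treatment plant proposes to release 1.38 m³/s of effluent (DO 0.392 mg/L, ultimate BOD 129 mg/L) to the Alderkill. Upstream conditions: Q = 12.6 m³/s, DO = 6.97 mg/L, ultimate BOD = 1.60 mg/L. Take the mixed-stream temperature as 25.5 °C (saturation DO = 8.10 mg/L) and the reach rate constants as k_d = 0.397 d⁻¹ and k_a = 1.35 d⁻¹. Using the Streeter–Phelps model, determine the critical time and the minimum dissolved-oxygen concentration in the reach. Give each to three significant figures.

Mixed DO = (12.6×6.97 + 1.38×0.392)/(12.6+1.38) = 88.36/13.98 = 6.321 mg/L.
Mixed L₀ = (12.6×1.60 + 1.38×129)/(13.98) = 198.2/13.98 = 14.18 mg/L.
Initial deficit D₀ = C_s − DO₀ = 8.10 − 6.321 = 1.779 mg/L.
t_c = (1/0.9530) ln[(1.35/0.397)(1 − 1.779×0.9530/(0.397×14.18))] = 1.049 × ln(2.376) = 0.9081 d.
D_c = (0.397/1.35) × 14.18 × e^(−0.397×0.9081) = 0.2941 × 14.18 × 0.6973 = 2.907 mg/L.
Minimum DO = 8.10 − 2.907 = 5.193 mg/L.

t_c ≈ 0.908 d; minimum DO ≈ 5.19 mg/L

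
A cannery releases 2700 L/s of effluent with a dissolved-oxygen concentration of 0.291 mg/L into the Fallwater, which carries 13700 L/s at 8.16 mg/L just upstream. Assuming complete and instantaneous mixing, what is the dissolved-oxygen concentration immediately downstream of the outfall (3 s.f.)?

Flow-weighted mixing: C = (Q_r C_r + Q_w C_w)/(Q_r + Q_w)
= (13700×8.16 + 2700×0.291)/(13700 + 2700) = 112600/16400 = 6.864 mg/L.

6.86 mg/L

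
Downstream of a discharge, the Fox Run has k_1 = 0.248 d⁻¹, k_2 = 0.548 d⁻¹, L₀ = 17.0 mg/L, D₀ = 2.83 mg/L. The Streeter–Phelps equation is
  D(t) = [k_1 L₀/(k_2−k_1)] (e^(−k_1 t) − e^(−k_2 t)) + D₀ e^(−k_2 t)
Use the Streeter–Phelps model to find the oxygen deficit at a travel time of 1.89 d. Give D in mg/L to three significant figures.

D ≈ 4.81 mg/L

k_1 L₀/(k_2−k_1) = 0.248×17.0/(0.548−0.248) = 4.216/0.3000 = 14.05 mg/L.
e^(−k_1 t) = e^(−0.248×1.890) = 0.6258; e^(−k_2 t) = e^(−0.548×1.890) = 0.3550.
D = 14.05 × (0.6258 − 0.3550) + 2.83 × 0.3550 = 3.806 + 1.005 = 4.811 mg/L.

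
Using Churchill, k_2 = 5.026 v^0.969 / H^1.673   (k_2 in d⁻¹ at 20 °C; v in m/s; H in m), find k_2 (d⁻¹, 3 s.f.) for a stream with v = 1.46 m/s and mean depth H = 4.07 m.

k_2 = 5.026 × 1.46^0.969 / 4.07^1.673 = 5.026 × 1.443 / 10.47 = 0.6928 d⁻¹.

k_2 ≈ 0.693 d⁻¹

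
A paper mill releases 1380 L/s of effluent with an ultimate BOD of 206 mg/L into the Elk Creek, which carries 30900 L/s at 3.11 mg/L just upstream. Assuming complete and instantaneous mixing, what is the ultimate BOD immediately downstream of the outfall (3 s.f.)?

Flow-weighted mixing: C = (Q_r C_r + Q_w C_w)/(Q_r + Q_w)
= (30900×3.11 + 1380×206)/(30900 + 1380) = 380400/32280 = 11.78 mg/L.

11.8 mg/L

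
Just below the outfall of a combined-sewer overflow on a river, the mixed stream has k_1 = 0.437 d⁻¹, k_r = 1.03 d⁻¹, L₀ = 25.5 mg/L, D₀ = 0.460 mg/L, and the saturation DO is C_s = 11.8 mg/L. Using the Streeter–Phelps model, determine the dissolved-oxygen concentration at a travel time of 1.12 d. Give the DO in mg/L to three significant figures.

DO ≈ 6.06 mg/L

k_1 L₀/(k_r−k_1) = 0.437×25.5/(1.03−0.437) = 11.14/0.5930 = 18.79 mg/L.
e^(−k_1 t) = e^(−0.437×1.120) = 0.6130; e^(−k_r t) = e^(−1.03×1.120) = 0.3155.
D = 18.79 × (0.6130 − 0.3155) + 0.460 × 0.3155 = 5.590 + 0.1451 = 5.735 mg/L.
DO = C_s − D = 11.8 − 5.735 = 6.065 mg/L.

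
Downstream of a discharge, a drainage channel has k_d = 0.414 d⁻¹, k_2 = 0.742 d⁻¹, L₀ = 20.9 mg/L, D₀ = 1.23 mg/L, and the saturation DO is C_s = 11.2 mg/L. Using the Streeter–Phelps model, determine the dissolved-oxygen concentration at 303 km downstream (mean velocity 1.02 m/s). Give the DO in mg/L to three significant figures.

Travel time t = x/v = 303 km / (1.02 m/s) = 303000 m / 1.02 m/s = 297100 s = 3.438 d.
k_d L₀/(k_2−k_d) = 0.414×20.9/(0.742−0.414) = 8.653/0.3280 = 26.38 mg/L.
e^(−k_d t) = e^(−0.414×3.438) = 0.2409; e^(−k_2 t) = e^(−0.742×3.438) = 0.07799.
D = 26.38 × (0.2409 − 0.07799) + 1.23 × 0.07799 = 4.297 + 0.09593 = 4.393 mg/L.
DO = C_s − D = 11.2 − 4.393 = 6.807 mg/L.

DO ≈ 6.81 mg/L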